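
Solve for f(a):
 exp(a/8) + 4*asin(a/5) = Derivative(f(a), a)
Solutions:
 f(a) = C1 + 4*a*asin(a/5) + 4*sqrt(25 - a^2) + 8*exp(a/8)


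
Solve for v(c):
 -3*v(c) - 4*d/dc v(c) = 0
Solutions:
 v(c) = C1*exp(-3*c/4)


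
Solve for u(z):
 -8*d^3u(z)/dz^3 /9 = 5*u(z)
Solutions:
 u(z) = C3*exp(z*(-45^(1/3) + 3*3^(2/3)*5^(1/3))/8)*sin(3*3^(1/6)*5^(1/3)*z/4) + C4*exp(z*(-45^(1/3) + 3*3^(2/3)*5^(1/3))/8)*cos(3*3^(1/6)*5^(1/3)*z/4) + C5*exp(-z*(45^(1/3) + 3*3^(2/3)*5^(1/3))/8) + (C1*sin(3*3^(1/6)*5^(1/3)*z/4) + C2*cos(3*3^(1/6)*5^(1/3)*z/4))*exp(45^(1/3)*z/4)


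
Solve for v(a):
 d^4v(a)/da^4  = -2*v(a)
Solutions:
 v(a) = (C1*sin(2^(3/4)*a/2) + C2*cos(2^(3/4)*a/2))*exp(-2^(3/4)*a/2) + (C3*sin(2^(3/4)*a/2) + C4*cos(2^(3/4)*a/2))*exp(2^(3/4)*a/2)


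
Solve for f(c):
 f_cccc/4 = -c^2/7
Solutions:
 f(c) = C1 + C2*c + C3*c^2 + C4*c^3 - c^6/630


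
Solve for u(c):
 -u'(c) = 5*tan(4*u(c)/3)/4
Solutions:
 u(c) = -3*asin(C1*exp(-5*c/3))/4 + 3*pi/4
 u(c) = 3*asin(C1*exp(-5*c/3))/4


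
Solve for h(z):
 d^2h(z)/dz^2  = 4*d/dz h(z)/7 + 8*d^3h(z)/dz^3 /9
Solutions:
 h(z) = C1 + (C2*sin(3*sqrt(455)*z/112) + C3*cos(3*sqrt(455)*z/112))*exp(9*z/16)


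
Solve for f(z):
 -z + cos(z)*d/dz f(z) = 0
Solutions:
 f(z) = C1 + Integral(z/cos(z), z)


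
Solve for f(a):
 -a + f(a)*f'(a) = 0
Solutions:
 f(a) = -sqrt(C1 + a^2)
 f(a) = sqrt(C1 + a^2)


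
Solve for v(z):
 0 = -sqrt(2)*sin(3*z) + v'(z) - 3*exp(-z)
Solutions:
 v(z) = C1 - sqrt(2)*cos(3*z)/3 - 3*exp(-z)


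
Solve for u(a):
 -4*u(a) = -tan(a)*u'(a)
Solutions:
 u(a) = C1*sin(a)^4


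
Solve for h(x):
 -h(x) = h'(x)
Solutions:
 h(x) = C1*exp(-x)


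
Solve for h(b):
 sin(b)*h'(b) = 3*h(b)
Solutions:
 h(b) = C1*(cos(b) - 1)^(3/2)/(cos(b) + 1)^(3/2)


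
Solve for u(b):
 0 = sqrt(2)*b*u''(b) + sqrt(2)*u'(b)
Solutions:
 u(b) = C1 + C2*log(b)


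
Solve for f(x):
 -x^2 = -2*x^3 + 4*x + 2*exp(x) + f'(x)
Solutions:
 f(x) = C1 + x^4/2 - x^3/3 - 2*x^2 - 2*exp(x)


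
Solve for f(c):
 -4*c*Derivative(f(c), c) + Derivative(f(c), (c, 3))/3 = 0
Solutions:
 f(c) = C1 + Integral(C2*airyai(12^(1/3)*c) + C3*airybi(12^(1/3)*c), c)


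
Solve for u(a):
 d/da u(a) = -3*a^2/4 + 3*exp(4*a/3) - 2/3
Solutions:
 u(a) = C1 - a^3/4 - 2*a/3 + 9*exp(4*a/3)/4


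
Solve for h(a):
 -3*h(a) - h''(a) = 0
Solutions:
 h(a) = C1*sin(sqrt(3)*a) + C2*cos(sqrt(3)*a)


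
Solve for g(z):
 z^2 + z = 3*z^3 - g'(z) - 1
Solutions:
 g(z) = C1 + 3*z^4/4 - z^3/3 - z^2/2 - z


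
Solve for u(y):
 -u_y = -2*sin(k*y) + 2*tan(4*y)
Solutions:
 u(y) = C1 + 2*Piecewise((-cos(k*y)/k, Ne(k, 0)), (0, True)) + log(cos(4*y))/2


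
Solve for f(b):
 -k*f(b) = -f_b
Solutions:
 f(b) = C1*exp(b*k)


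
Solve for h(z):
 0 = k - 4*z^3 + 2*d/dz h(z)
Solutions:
 h(z) = C1 - k*z/2 + z^4/2


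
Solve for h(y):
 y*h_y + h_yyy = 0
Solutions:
 h(y) = C1 + Integral(C2*airyai(-y) + C3*airybi(-y), y)


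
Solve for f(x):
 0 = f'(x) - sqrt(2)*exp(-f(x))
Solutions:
 f(x) = log(C1 + sqrt(2)*x)


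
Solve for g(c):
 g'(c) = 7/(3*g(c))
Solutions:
 g(c) = -sqrt(C1 + 42*c)/3
 g(c) = sqrt(C1 + 42*c)/3


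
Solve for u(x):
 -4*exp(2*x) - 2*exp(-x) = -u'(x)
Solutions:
 u(x) = C1 + 2*exp(2*x) - 2*exp(-x)


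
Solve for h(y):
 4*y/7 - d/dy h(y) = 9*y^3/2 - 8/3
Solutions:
 h(y) = C1 - 9*y^4/8 + 2*y^2/7 + 8*y/3


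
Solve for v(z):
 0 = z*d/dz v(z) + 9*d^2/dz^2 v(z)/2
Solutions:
 v(z) = C1 + C2*erf(z/3)


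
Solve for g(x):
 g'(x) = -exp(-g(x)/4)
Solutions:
 g(x) = 4*log(C1 - x/4)


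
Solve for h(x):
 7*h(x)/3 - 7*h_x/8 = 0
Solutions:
 h(x) = C1*exp(8*x/3)


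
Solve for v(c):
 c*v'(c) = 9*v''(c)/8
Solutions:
 v(c) = C1 + C2*erfi(2*c/3)


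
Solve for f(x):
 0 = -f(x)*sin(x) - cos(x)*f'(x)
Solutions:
 f(x) = C1*cos(x)


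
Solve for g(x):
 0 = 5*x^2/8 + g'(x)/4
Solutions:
 g(x) = C1 - 5*x^3/6


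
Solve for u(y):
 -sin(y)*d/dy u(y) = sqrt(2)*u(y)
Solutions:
 u(y) = C1*(cos(y) + 1)^(sqrt(2)/2)/(cos(y) - 1)^(sqrt(2)/2)


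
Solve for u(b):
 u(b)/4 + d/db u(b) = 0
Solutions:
 u(b) = C1*exp(-b/4)


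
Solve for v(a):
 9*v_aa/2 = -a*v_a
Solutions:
 v(a) = C1 + C2*erf(a/3)


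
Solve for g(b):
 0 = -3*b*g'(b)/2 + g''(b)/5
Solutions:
 g(b) = C1 + C2*erfi(sqrt(15)*b/2)


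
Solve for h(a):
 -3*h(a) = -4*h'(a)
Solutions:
 h(a) = C1*exp(3*a/4)


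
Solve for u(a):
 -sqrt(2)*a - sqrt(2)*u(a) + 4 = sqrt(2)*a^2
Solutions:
 u(a) = -a^2 - a + 2*sqrt(2)


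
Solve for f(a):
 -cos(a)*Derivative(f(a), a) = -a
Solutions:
 f(a) = C1 + Integral(a/cos(a), a)


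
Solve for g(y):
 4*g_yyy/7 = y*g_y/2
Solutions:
 g(y) = C1 + Integral(C2*airyai(7^(1/3)*y/2) + C3*airybi(7^(1/3)*y/2), y)


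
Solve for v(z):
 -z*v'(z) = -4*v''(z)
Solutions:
 v(z) = C1 + C2*erfi(sqrt(2)*z/4)


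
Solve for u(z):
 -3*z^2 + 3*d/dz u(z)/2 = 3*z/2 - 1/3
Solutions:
 u(z) = C1 + 2*z^3/3 + z^2/2 - 2*z/9


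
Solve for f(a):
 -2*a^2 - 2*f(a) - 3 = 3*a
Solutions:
 f(a) = -a^2 - 3*a/2 - 3/2


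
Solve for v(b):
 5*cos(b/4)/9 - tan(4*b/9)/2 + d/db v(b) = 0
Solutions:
 v(b) = C1 - 9*log(cos(4*b/9))/8 - 20*sin(b/4)/9


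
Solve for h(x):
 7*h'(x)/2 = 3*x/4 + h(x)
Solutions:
 h(x) = C1*exp(2*x/7) - 3*x/4 - 21/8


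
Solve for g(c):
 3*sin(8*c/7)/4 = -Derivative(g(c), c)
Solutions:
 g(c) = C1 + 21*cos(8*c/7)/32


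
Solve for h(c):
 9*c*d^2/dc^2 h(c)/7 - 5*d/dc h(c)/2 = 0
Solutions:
 h(c) = C1 + C2*c^(53/18)


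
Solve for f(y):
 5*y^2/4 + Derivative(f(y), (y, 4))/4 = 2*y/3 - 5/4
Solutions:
 f(y) = C1 + C2*y + C3*y^2 + C4*y^3 - y^6/72 + y^5/45 - 5*y^4/24


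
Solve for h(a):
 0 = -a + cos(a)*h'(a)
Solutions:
 h(a) = C1 + Integral(a/cos(a), a)


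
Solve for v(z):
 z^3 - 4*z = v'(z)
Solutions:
 v(z) = C1 + z^4/4 - 2*z^2


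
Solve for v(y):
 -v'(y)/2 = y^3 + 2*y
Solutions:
 v(y) = C1 - y^4/2 - 2*y^2


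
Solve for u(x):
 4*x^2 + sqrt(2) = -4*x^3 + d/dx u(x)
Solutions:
 u(x) = C1 + x^4 + 4*x^3/3 + sqrt(2)*x


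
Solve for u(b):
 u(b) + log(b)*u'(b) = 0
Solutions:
 u(b) = C1*exp(-li(b))


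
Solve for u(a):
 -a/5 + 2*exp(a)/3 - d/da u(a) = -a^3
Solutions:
 u(a) = C1 + a^4/4 - a^2/10 + 2*exp(a)/3


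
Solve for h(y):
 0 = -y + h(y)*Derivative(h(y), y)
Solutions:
 h(y) = -sqrt(C1 + y^2)
 h(y) = sqrt(C1 + y^2)


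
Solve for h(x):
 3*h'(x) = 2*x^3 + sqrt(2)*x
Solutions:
 h(x) = C1 + x^4/6 + sqrt(2)*x^2/6


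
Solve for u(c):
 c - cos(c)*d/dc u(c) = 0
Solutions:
 u(c) = C1 + Integral(c/cos(c), c)


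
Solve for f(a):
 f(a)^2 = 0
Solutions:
 f(a) = 0


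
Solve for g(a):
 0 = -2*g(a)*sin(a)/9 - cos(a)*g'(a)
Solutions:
 g(a) = C1*cos(a)^(2/9)


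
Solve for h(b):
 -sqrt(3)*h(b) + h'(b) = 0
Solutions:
 h(b) = C1*exp(sqrt(3)*b)


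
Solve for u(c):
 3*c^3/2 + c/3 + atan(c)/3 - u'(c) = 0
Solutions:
 u(c) = C1 + 3*c^4/8 + c^2/6 + c*atan(c)/3 - log(c^2 + 1)/6


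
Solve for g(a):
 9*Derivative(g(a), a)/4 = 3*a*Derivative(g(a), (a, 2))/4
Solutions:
 g(a) = C1 + C2*a^4


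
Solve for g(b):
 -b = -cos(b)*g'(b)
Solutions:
 g(b) = C1 + Integral(b/cos(b), b)


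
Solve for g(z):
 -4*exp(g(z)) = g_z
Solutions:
 g(z) = log(1/(C1 + 4*z))


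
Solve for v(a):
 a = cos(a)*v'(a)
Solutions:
 v(a) = C1 + Integral(a/cos(a), a)


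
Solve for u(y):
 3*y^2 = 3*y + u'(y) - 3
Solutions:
 u(y) = C1 + y^3 - 3*y^2/2 + 3*y


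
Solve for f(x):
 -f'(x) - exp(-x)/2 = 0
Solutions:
 f(x) = C1 + exp(-x)/2


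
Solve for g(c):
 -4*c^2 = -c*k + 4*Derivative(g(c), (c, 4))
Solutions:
 g(c) = C1 + C2*c + C3*c^2 + C4*c^3 - c^6/360 + c^5*k/480


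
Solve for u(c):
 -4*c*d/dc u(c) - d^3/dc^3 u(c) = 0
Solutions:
 u(c) = C1 + Integral(C2*airyai(-2^(2/3)*c) + C3*airybi(-2^(2/3)*c), c)


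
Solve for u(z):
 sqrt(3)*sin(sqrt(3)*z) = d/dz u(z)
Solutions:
 u(z) = C1 - cos(sqrt(3)*z)


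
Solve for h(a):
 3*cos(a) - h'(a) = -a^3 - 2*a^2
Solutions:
 h(a) = C1 + a^4/4 + 2*a^3/3 + 3*sin(a)


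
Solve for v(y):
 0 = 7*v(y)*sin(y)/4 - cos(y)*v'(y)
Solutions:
 v(y) = C1/cos(y)^(7/4)


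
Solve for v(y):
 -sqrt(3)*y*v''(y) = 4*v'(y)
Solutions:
 v(y) = C1 + C2*y^(1 - 4*sqrt(3)/3)


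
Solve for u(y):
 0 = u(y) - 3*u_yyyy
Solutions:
 u(y) = C1*exp(-3^(3/4)*y/3) + C2*exp(3^(3/4)*y/3) + C3*sin(3^(3/4)*y/3) + C4*cos(3^(3/4)*y/3)


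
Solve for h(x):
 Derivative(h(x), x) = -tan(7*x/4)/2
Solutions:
 h(x) = C1 + 2*log(cos(7*x/4))/7


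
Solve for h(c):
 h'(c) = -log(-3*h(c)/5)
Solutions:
 Integral(1/(log(-_y) - log(5) + log(3)), (_y, h(c))) = C1 - c


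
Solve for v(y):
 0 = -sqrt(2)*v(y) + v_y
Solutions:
 v(y) = C1*exp(sqrt(2)*y)


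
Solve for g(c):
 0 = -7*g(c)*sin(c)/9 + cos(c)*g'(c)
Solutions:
 g(c) = C1/cos(c)^(7/9)


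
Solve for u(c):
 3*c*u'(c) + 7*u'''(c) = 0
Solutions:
 u(c) = C1 + Integral(C2*airyai(-3^(1/3)*7^(2/3)*c/7) + C3*airybi(-3^(1/3)*7^(2/3)*c/7), c)


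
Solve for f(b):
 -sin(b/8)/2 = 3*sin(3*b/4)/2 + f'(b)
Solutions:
 f(b) = C1 + 4*cos(b/8) + 2*cos(3*b/4)


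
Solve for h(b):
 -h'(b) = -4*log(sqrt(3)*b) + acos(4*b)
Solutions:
 h(b) = C1 + 4*b*log(b) - b*acos(4*b) - 4*b + 2*b*log(3) + sqrt(1 - 16*b^2)/4


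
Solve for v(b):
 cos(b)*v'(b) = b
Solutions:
 v(b) = C1 + Integral(b/cos(b), b)


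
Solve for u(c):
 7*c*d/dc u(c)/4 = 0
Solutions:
 u(c) = C1


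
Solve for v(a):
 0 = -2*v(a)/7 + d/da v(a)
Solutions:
 v(a) = C1*exp(2*a/7)


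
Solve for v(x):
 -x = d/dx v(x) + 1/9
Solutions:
 v(x) = C1 - x^2/2 - x/9


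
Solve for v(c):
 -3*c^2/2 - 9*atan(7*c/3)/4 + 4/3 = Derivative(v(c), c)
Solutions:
 v(c) = C1 - c^3/2 - 9*c*atan(7*c/3)/4 + 4*c/3 + 27*log(49*c^2 + 9)/56


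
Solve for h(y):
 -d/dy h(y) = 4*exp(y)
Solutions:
 h(y) = C1 - 4*exp(y)


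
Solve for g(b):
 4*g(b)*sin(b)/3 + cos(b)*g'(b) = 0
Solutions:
 g(b) = C1*cos(b)^(4/3)


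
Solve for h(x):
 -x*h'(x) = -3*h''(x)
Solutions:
 h(x) = C1 + C2*erfi(sqrt(6)*x/6)


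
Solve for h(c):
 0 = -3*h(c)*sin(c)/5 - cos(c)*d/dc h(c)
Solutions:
 h(c) = C1*cos(c)^(3/5)


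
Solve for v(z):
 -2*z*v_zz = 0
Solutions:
 v(z) = C1 + C2*z


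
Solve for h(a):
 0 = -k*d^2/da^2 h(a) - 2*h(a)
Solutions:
 h(a) = C1*exp(-sqrt(2)*a*sqrt(-1/k)) + C2*exp(sqrt(2)*a*sqrt(-1/k))


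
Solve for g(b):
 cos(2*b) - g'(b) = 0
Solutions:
 g(b) = C1 + sin(2*b)/2


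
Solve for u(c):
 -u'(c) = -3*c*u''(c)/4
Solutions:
 u(c) = C1 + C2*c^(7/3)


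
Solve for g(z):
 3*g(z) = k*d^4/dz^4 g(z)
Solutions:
 g(z) = C1*exp(-3^(1/4)*z*(1/k)^(1/4)) + C2*exp(3^(1/4)*z*(1/k)^(1/4)) + C3*exp(-3^(1/4)*I*z*(1/k)^(1/4)) + C4*exp(3^(1/4)*I*z*(1/k)^(1/4))


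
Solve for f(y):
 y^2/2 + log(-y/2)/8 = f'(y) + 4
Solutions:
 f(y) = C1 + y^3/6 + y*log(-y)/8 + y*(-33 - log(2))/8


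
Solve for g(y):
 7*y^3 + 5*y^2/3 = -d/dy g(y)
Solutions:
 g(y) = C1 - 7*y^4/4 - 5*y^3/9


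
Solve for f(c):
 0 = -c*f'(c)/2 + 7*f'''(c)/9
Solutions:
 f(c) = C1 + Integral(C2*airyai(42^(2/3)*c/14) + C3*airybi(42^(2/3)*c/14), c)


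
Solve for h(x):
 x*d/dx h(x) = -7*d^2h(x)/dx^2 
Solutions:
 h(x) = C1 + C2*erf(sqrt(14)*x/14)


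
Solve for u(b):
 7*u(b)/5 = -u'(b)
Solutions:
 u(b) = C1*exp(-7*b/5)


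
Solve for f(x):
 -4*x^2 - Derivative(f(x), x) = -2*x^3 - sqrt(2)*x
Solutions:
 f(x) = C1 + x^4/2 - 4*x^3/3 + sqrt(2)*x^2/2


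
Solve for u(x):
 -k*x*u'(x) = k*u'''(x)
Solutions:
 u(x) = C1 + Integral(C2*airyai(-x) + C3*airybi(-x), x)


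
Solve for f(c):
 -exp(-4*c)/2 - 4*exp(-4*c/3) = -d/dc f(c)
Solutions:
 f(c) = C1 - exp(-4*c)/8 - 3*exp(-4*c/3)


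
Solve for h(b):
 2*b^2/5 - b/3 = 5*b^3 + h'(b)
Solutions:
 h(b) = C1 - 5*b^4/4 + 2*b^3/15 - b^2/6


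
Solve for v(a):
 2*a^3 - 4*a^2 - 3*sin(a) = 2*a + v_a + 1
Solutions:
 v(a) = C1 + a^4/2 - 4*a^3/3 - a^2 - a + 3*cos(a)


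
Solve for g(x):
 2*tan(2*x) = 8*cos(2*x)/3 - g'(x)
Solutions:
 g(x) = C1 + log(cos(2*x)) + 4*sin(2*x)/3


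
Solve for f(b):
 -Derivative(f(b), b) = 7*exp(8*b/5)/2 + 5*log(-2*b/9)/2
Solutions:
 f(b) = C1 - 5*b*log(-b)/2 + b*(-5*log(2)/2 + 5/2 + 5*log(3)) - 35*exp(8*b/5)/16


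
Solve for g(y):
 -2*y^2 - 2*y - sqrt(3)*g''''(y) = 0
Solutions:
 g(y) = C1 + C2*y + C3*y^2 + C4*y^3 - sqrt(3)*y^6/540 - sqrt(3)*y^5/180


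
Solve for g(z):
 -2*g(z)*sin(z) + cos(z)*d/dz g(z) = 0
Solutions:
 g(z) = C1/cos(z)^2


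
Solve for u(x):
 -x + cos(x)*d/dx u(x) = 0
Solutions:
 u(x) = C1 + Integral(x/cos(x), x)


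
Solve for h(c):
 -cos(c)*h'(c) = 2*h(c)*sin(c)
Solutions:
 h(c) = C1*cos(c)^2


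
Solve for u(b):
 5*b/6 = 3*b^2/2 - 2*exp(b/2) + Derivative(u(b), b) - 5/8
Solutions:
 u(b) = C1 - b^3/2 + 5*b^2/12 + 5*b/8 + 4*exp(b/2)


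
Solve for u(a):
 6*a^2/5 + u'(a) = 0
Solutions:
 u(a) = C1 - 2*a^3/5


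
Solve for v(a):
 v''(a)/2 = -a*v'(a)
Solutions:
 v(a) = C1 + C2*erf(a)


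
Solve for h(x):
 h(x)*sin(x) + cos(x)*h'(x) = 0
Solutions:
 h(x) = C1*cos(x)


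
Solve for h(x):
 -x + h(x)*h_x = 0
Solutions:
 h(x) = -sqrt(C1 + x^2)
 h(x) = sqrt(C1 + x^2)


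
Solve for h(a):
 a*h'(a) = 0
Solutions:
 h(a) = C1


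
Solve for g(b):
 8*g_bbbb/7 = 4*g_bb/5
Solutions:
 g(b) = C1 + C2*b + C3*exp(-sqrt(70)*b/10) + C4*exp(sqrt(70)*b/10)


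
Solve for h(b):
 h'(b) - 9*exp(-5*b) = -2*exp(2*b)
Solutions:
 h(b) = C1 - exp(2*b) - 9*exp(-5*b)/5


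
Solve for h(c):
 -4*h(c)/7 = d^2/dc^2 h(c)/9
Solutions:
 h(c) = C1*sin(6*sqrt(7)*c/7) + C2*cos(6*sqrt(7)*c/7)


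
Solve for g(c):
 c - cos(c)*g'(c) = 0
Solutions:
 g(c) = C1 + Integral(c/cos(c), c)


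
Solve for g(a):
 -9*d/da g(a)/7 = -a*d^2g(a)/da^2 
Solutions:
 g(a) = C1 + C2*a^(16/7)


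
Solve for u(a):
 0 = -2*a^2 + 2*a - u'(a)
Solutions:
 u(a) = C1 - 2*a^3/3 + a^2


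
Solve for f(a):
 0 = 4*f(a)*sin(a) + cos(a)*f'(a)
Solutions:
 f(a) = C1*cos(a)^4


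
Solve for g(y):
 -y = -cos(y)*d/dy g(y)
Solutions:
 g(y) = C1 + Integral(y/cos(y), y)


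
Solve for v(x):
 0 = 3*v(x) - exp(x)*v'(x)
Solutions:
 v(x) = C1*exp(-3*exp(-x))


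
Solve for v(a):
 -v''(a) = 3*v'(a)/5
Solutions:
 v(a) = C1 + C2*exp(-3*a/5)


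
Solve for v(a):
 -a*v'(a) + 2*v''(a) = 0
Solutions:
 v(a) = C1 + C2*erfi(a/2)


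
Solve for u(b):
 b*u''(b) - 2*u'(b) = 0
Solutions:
 u(b) = C1 + C2*b^3


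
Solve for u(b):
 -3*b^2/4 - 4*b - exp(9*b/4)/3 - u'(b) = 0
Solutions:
 u(b) = C1 - b^3/4 - 2*b^2 - 4*exp(9*b/4)/27


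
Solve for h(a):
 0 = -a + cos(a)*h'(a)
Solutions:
 h(a) = C1 + Integral(a/cos(a), a)


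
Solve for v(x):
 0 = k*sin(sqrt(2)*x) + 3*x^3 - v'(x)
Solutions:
 v(x) = C1 - sqrt(2)*k*cos(sqrt(2)*x)/2 + 3*x^4/4


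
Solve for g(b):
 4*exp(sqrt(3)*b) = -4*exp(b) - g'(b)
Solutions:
 g(b) = C1 - 4*exp(b) - 4*sqrt(3)*exp(sqrt(3)*b)/3


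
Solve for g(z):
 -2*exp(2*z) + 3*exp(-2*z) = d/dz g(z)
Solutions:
 g(z) = C1 - exp(2*z) - 3*exp(-2*z)/2


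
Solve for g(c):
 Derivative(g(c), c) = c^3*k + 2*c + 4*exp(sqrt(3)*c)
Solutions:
 g(c) = C1 + c^4*k/4 + c^2 + 4*sqrt(3)*exp(sqrt(3)*c)/3


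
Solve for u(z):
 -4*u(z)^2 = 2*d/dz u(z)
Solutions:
 u(z) = 1/(C1 + 2*z)


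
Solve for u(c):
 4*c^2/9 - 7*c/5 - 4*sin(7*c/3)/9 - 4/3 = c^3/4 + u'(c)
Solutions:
 u(c) = C1 - c^4/16 + 4*c^3/27 - 7*c^2/10 - 4*c/3 + 4*cos(7*c/3)/21


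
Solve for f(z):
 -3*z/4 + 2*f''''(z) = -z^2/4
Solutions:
 f(z) = C1 + C2*z + C3*z^2 + C4*z^3 - z^6/2880 + z^5/320


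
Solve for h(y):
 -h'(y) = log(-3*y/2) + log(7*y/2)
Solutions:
 h(y) = C1 - 2*y*log(y) + y*(-log(21) + 2*log(2) + 2 - I*pi)


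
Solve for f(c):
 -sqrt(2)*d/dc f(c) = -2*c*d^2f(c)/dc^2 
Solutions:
 f(c) = C1 + C2*c^(sqrt(2)/2 + 1)


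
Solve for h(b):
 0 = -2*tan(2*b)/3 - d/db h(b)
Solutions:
 h(b) = C1 + log(cos(2*b))/3


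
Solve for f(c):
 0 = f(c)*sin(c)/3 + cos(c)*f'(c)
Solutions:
 f(c) = C1*cos(c)^(1/3)


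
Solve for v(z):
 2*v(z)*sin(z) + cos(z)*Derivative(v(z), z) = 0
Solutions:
 v(z) = C1*cos(z)^2


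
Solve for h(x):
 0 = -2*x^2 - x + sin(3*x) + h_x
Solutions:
 h(x) = C1 + 2*x^3/3 + x^2/2 + cos(3*x)/3


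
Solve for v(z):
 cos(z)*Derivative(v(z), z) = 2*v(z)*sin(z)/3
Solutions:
 v(z) = C1/cos(z)^(2/3)


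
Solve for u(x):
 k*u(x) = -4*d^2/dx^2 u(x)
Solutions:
 u(x) = C1*exp(-x*sqrt(-k)/2) + C2*exp(x*sqrt(-k)/2)


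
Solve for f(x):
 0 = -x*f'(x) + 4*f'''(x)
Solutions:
 f(x) = C1 + Integral(C2*airyai(2^(1/3)*x/2) + C3*airybi(2^(1/3)*x/2), x)


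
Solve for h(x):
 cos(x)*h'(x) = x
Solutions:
 h(x) = C1 + Integral(x/cos(x), x)


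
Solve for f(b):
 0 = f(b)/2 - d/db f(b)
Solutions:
 f(b) = C1*exp(b/2)


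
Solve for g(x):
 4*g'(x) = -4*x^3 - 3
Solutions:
 g(x) = C1 - x^4/4 - 3*x/4


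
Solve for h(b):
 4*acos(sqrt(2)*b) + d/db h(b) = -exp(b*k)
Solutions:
 h(b) = C1 - 4*b*acos(sqrt(2)*b) + 2*sqrt(2)*sqrt(1 - 2*b^2) - Piecewise((exp(b*k)/k, Ne(k, 0)), (b, True))


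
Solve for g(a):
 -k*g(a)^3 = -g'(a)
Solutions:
 g(a) = -sqrt(2)*sqrt(-1/(C1 + a*k))/2
 g(a) = sqrt(2)*sqrt(-1/(C1 + a*k))/2


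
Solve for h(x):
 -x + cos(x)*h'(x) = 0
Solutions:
 h(x) = C1 + Integral(x/cos(x), x)


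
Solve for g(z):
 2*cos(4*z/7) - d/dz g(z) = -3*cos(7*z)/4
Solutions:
 g(z) = C1 + 7*sin(4*z/7)/2 + 3*sin(7*z)/28


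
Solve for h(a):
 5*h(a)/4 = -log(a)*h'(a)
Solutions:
 h(a) = C1*exp(-5*li(a)/4)


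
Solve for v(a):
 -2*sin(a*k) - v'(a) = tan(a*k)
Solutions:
 v(a) = C1 - Piecewise((-log(cos(a*k))/k, Ne(k, 0)), (0, True)) - 2*Piecewise((-cos(a*k)/k, Ne(k, 0)), (0, True))


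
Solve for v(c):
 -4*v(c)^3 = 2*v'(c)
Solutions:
 v(c) = -sqrt(2)*sqrt(-1/(C1 - 2*c))/2
 v(c) = sqrt(2)*sqrt(-1/(C1 - 2*c))/2


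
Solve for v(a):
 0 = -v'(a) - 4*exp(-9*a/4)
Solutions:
 v(a) = C1 + 16*exp(-9*a/4)/9


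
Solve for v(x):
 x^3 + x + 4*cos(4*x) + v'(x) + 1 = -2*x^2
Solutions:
 v(x) = C1 - x^4/4 - 2*x^3/3 - x^2/2 - x - sin(4*x)


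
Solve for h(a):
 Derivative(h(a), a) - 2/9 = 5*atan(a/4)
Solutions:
 h(a) = C1 + 5*a*atan(a/4) + 2*a/9 - 10*log(a^2 + 16)


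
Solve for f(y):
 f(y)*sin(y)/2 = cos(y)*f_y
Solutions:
 f(y) = C1/sqrt(cos(y))


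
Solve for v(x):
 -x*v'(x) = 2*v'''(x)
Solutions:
 v(x) = C1 + Integral(C2*airyai(-2^(2/3)*x/2) + C3*airybi(-2^(2/3)*x/2), x)


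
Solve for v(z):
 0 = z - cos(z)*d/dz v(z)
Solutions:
 v(z) = C1 + Integral(z/cos(z), z)


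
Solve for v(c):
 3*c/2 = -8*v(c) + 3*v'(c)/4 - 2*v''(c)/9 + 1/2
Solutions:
 v(c) = -3*c/16 + (C1*sin(3*sqrt(943)*c/16) + C2*cos(3*sqrt(943)*c/16))*exp(27*c/16) + 23/512


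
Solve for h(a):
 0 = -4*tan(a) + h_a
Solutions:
 h(a) = C1 - 4*log(cos(a))


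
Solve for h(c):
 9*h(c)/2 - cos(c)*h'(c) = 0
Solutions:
 h(c) = C1*(sin(c) + 1)^(1/4)*(sin(c)^2 + 2*sin(c) + 1)/((sin(c) - 1)^(1/4)*(sin(c)^2 - 2*sin(c) + 1))


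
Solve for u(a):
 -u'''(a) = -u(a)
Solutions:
 u(a) = C3*exp(a) + (C1*sin(sqrt(3)*a/2) + C2*cos(sqrt(3)*a/2))*exp(-a/2)


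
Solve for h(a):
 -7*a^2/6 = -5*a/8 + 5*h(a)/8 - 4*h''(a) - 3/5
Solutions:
 h(a) = C1*exp(-sqrt(10)*a/8) + C2*exp(sqrt(10)*a/8) - 28*a^2/15 + a - 344/15


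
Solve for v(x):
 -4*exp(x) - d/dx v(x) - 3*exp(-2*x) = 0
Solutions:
 v(x) = C1 - 4*exp(x) + 3*exp(-2*x)/2


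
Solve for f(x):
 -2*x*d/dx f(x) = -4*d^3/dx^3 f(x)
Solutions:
 f(x) = C1 + Integral(C2*airyai(2^(2/3)*x/2) + C3*airybi(2^(2/3)*x/2), x)


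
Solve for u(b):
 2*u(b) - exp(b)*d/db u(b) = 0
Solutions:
 u(b) = C1*exp(-2*exp(-b))


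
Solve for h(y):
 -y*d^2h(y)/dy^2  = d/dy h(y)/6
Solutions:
 h(y) = C1 + C2*y^(5/6)


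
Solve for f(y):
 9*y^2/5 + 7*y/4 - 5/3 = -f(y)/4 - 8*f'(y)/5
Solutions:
 f(y) = C1*exp(-5*y/32) - 36*y^2/5 + 2129*y/25 - 201884/375


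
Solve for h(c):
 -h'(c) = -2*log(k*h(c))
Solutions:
 li(k*h(c))/k = C1 + 2*c


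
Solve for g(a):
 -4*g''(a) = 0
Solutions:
 g(a) = C1 + C2*a


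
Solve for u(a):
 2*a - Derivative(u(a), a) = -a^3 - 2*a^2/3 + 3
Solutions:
 u(a) = C1 + a^4/4 + 2*a^3/9 + a^2 - 3*a


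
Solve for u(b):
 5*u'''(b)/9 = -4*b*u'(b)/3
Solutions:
 u(b) = C1 + Integral(C2*airyai(-12^(1/3)*5^(2/3)*b/5) + C3*airybi(-12^(1/3)*5^(2/3)*b/5), b)


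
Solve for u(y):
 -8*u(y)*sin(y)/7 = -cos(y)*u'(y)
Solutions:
 u(y) = C1/cos(y)^(8/7)


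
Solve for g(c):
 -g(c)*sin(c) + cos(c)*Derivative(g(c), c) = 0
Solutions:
 g(c) = C1/cos(c)


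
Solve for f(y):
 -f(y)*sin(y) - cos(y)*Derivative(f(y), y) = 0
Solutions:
 f(y) = C1*cos(y)


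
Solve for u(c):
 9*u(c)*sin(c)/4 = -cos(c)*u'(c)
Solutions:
 u(c) = C1*cos(c)^(9/4)


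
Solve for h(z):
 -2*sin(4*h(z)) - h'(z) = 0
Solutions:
 h(z) = -acos((-C1 - exp(16*z))/(C1 - exp(16*z)))/4 + pi/2
 h(z) = acos((-C1 - exp(16*z))/(C1 - exp(16*z)))/4


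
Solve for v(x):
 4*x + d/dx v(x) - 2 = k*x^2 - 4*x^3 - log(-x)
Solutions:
 v(x) = C1 + k*x^3/3 - x^4 - 2*x^2 - x*log(-x) + 3*x


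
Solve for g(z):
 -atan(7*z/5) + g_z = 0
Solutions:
 g(z) = C1 + z*atan(7*z/5) - 5*log(49*z^2 + 25)/14


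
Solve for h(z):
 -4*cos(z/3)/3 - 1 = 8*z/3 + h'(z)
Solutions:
 h(z) = C1 - 4*z^2/3 - z - 4*sin(z/3)


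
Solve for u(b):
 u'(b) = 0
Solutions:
 u(b) = C1


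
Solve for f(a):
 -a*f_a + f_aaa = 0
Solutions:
 f(a) = C1 + Integral(C2*airyai(a) + C3*airybi(a), a)


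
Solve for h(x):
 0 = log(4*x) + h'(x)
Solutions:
 h(x) = C1 - x*log(x) - x*log(4) + x


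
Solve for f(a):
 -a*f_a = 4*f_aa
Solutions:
 f(a) = C1 + C2*erf(sqrt(2)*a/4)


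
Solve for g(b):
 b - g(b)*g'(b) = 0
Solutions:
 g(b) = -sqrt(C1 + b^2)
 g(b) = sqrt(C1 + b^2)


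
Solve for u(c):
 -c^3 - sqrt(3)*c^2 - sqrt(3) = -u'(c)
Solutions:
 u(c) = C1 + c^4/4 + sqrt(3)*c^3/3 + sqrt(3)*c


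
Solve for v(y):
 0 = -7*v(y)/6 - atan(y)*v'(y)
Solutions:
 v(y) = C1*exp(-7*Integral(1/atan(y), y)/6)


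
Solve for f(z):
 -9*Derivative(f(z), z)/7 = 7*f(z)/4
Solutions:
 f(z) = C1*exp(-49*z/36)


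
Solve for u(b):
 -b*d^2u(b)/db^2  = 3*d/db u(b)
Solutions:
 u(b) = C1 + C2/b^2


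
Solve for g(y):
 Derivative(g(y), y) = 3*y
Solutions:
 g(y) = C1 + 3*y^2/2


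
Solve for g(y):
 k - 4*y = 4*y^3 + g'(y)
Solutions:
 g(y) = C1 + k*y - y^4 - 2*y^2


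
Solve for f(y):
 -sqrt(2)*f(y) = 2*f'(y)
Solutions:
 f(y) = C1*exp(-sqrt(2)*y/2)


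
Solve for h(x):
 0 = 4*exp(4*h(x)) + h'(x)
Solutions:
 h(x) = log(-I*(1/(C1 + 16*x))^(1/4))
 h(x) = log(I*(1/(C1 + 16*x))^(1/4))
 h(x) = log(-(1/(C1 + 16*x))^(1/4))
 h(x) = log(1/(C1 + 16*x))/4


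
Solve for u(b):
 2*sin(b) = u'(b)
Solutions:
 u(b) = C1 - 2*cos(b)


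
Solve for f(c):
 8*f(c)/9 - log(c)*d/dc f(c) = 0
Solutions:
 f(c) = C1*exp(8*li(c)/9)


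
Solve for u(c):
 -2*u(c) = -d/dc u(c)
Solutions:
 u(c) = C1*exp(2*c)


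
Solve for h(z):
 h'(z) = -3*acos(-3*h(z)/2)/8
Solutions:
 Integral(1/acos(-3*_y/2), (_y, h(z))) = C1 - 3*z/8


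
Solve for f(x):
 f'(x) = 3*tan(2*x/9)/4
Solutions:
 f(x) = C1 - 27*log(cos(2*x/9))/8


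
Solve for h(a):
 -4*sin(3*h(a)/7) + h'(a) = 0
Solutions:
 -4*a + 7*log(cos(3*h(a)/7) - 1)/6 - 7*log(cos(3*h(a)/7) + 1)/6 = C1


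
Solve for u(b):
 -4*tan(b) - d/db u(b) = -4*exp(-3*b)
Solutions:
 u(b) = C1 - 2*log(tan(b)^2 + 1) - 4*exp(-3*b)/3


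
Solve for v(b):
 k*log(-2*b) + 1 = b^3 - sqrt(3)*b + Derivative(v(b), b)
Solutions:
 v(b) = C1 - b^4/4 + sqrt(3)*b^2/2 + b*k*log(-b) + b*(-k + k*log(2) + 1)


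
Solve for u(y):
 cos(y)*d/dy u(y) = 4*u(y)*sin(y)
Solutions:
 u(y) = C1/cos(y)^4


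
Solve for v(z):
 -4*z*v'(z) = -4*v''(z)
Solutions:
 v(z) = C1 + C2*erfi(sqrt(2)*z/2)


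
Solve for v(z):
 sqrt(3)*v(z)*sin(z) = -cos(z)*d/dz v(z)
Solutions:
 v(z) = C1*cos(z)^(sqrt(3))


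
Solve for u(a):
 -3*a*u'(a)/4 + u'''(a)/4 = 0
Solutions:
 u(a) = C1 + Integral(C2*airyai(3^(1/3)*a) + C3*airybi(3^(1/3)*a), a)


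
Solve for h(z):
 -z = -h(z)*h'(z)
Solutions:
 h(z) = -sqrt(C1 + z^2)
 h(z) = sqrt(C1 + z^2)


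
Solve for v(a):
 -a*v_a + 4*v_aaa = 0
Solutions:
 v(a) = C1 + Integral(C2*airyai(2^(1/3)*a/2) + C3*airybi(2^(1/3)*a/2), a)


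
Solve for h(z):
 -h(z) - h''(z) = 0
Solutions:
 h(z) = C1*sin(z) + C2*cos(z)


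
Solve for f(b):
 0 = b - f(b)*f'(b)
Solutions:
 f(b) = -sqrt(C1 + b^2)
 f(b) = sqrt(C1 + b^2)


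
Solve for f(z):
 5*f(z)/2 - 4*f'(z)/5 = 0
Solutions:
 f(z) = C1*exp(25*z/8)


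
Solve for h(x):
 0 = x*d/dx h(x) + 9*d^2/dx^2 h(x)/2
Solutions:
 h(x) = C1 + C2*erf(x/3)


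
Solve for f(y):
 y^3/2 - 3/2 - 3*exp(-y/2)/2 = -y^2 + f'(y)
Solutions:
 f(y) = C1 + y^4/8 + y^3/3 - 3*y/2 + 3*exp(-y/2)


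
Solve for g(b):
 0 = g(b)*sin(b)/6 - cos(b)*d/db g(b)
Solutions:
 g(b) = C1/cos(b)^(1/6)


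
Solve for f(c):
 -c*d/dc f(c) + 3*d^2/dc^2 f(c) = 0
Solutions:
 f(c) = C1 + C2*erfi(sqrt(6)*c/6)


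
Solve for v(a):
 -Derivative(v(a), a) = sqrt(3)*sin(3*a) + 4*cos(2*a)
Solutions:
 v(a) = C1 - 2*sin(2*a) + sqrt(3)*cos(3*a)/3


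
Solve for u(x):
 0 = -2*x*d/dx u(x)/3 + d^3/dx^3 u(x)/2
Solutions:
 u(x) = C1 + Integral(C2*airyai(6^(2/3)*x/3) + C3*airybi(6^(2/3)*x/3), x)


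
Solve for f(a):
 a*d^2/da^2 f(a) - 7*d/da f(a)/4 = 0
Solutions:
 f(a) = C1 + C2*a^(11/4)


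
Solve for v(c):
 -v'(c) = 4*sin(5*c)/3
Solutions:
 v(c) = C1 + 4*cos(5*c)/15


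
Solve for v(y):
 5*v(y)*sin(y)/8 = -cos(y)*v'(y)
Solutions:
 v(y) = C1*cos(y)^(5/8)


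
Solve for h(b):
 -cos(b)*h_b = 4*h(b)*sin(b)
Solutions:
 h(b) = C1*cos(b)^4


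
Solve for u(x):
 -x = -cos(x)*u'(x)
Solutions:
 u(x) = C1 + Integral(x/cos(x), x)


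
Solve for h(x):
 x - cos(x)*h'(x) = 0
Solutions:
 h(x) = C1 + Integral(x/cos(x), x)


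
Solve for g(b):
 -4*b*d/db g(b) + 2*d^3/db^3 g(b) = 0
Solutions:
 g(b) = C1 + Integral(C2*airyai(2^(1/3)*b) + C3*airybi(2^(1/3)*b), b)


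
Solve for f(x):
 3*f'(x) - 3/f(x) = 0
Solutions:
 f(x) = -sqrt(C1 + 2*x)
 f(x) = sqrt(C1 + 2*x)


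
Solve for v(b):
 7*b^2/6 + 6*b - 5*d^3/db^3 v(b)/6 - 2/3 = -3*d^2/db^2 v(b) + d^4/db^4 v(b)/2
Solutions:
 v(b) = C1 + C2*b + C3*exp(b*(-5 + sqrt(241))/6) + C4*exp(-b*(5 + sqrt(241))/6) - 7*b^4/216 - 359*b^3/972 - 1525*b^2/5832


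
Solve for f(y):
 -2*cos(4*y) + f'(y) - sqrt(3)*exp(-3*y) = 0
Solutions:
 f(y) = C1 + sin(4*y)/2 - sqrt(3)*exp(-3*y)/3


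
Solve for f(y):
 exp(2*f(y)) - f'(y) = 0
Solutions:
 f(y) = log(-sqrt(-1/(C1 + y))) - log(2)/2
 f(y) = log(-1/(C1 + y))/2 - log(2)/2


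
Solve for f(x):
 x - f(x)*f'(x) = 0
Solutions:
 f(x) = -sqrt(C1 + x^2)
 f(x) = sqrt(C1 + x^2)


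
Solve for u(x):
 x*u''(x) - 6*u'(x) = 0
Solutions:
 u(x) = C1 + C2*x^7


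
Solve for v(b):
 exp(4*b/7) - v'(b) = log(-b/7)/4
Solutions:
 v(b) = C1 - b*log(-b)/4 + b*(1 + log(7))/4 + 7*exp(4*b/7)/4


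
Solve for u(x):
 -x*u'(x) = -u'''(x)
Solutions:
 u(x) = C1 + Integral(C2*airyai(x) + C3*airybi(x), x)


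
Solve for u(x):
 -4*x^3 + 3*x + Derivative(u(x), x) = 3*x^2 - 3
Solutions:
 u(x) = C1 + x^4 + x^3 - 3*x^2/2 - 3*x


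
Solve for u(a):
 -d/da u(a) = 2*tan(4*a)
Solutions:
 u(a) = C1 + log(cos(4*a))/2


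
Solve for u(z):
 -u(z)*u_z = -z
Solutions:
 u(z) = -sqrt(C1 + z^2)
 u(z) = sqrt(C1 + z^2)


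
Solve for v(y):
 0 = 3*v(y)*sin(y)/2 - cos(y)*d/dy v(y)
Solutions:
 v(y) = C1/cos(y)^(3/2)


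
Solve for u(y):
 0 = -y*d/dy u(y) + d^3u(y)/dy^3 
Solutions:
 u(y) = C1 + Integral(C2*airyai(y) + C3*airybi(y), y)


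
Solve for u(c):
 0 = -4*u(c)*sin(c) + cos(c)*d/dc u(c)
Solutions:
 u(c) = C1/cos(c)^4


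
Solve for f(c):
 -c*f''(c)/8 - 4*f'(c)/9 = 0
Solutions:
 f(c) = C1 + C2/c^(23/9)


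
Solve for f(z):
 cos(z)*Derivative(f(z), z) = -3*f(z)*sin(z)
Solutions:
 f(z) = C1*cos(z)^3


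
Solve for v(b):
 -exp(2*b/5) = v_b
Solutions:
 v(b) = C1 - 5*exp(2*b/5)/2


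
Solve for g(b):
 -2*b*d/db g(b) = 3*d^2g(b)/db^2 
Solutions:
 g(b) = C1 + C2*erf(sqrt(3)*b/3)


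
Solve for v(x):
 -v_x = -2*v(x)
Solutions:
 v(x) = C1*exp(2*x)


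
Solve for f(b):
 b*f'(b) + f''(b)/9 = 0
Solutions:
 f(b) = C1 + C2*erf(3*sqrt(2)*b/2)


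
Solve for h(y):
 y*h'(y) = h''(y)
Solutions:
 h(y) = C1 + C2*erfi(sqrt(2)*y/2)


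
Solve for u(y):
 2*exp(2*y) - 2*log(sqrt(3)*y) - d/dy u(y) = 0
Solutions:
 u(y) = C1 - 2*y*log(y) + y*(2 - log(3)) + exp(2*y)


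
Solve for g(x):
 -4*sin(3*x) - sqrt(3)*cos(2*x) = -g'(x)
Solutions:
 g(x) = C1 + sqrt(3)*sin(2*x)/2 - 4*cos(3*x)/3


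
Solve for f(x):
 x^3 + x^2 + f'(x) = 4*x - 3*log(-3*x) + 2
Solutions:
 f(x) = C1 - x^4/4 - x^3/3 + 2*x^2 - 3*x*log(-x) + x*(5 - 3*log(3))


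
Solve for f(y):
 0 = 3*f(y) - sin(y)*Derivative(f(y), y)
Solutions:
 f(y) = C1*(cos(y) - 1)^(3/2)/(cos(y) + 1)^(3/2)


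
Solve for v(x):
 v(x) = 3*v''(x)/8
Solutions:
 v(x) = C1*exp(-2*sqrt(6)*x/3) + C2*exp(2*sqrt(6)*x/3)


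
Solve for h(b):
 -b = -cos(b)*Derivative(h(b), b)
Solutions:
 h(b) = C1 + Integral(b/cos(b), b)


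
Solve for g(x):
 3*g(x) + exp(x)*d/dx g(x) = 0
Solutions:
 g(x) = C1*exp(3*exp(-x))


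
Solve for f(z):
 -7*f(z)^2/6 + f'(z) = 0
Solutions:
 f(z) = -6/(C1 + 7*z)


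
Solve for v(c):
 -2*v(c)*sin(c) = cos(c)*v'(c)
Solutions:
 v(c) = C1*cos(c)^2


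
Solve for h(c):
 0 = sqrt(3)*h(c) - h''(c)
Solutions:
 h(c) = C1*exp(-3^(1/4)*c) + C2*exp(3^(1/4)*c)


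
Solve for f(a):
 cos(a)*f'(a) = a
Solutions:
 f(a) = C1 + Integral(a/cos(a), a)


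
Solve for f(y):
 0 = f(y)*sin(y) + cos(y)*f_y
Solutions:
 f(y) = C1*cos(y)


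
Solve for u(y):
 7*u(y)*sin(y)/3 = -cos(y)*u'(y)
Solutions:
 u(y) = C1*cos(y)^(7/3)


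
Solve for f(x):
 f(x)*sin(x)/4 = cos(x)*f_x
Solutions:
 f(x) = C1/cos(x)^(1/4)


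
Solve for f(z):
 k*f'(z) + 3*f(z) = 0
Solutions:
 f(z) = C1*exp(-3*z/k)


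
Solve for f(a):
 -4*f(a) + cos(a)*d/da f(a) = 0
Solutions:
 f(a) = C1*(sin(a)^2 + 2*sin(a) + 1)/(sin(a)^2 - 2*sin(a) + 1)


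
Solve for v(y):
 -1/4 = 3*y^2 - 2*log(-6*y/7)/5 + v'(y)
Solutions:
 v(y) = C1 - y^3 + 2*y*log(-y)/5 + y*(-8*log(7) - 13 + 8*log(6))/20


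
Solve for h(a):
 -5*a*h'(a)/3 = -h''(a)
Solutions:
 h(a) = C1 + C2*erfi(sqrt(30)*a/6)


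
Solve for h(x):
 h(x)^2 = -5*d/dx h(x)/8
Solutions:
 h(x) = 5/(C1 + 8*x)


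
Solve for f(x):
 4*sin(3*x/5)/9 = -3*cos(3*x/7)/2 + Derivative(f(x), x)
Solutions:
 f(x) = C1 + 7*sin(3*x/7)/2 - 20*cos(3*x/5)/27


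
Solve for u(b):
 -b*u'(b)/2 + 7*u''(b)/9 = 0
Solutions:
 u(b) = C1 + C2*erfi(3*sqrt(7)*b/14)


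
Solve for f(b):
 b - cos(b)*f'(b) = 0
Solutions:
 f(b) = C1 + Integral(b/cos(b), b)


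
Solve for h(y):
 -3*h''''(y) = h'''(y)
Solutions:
 h(y) = C1 + C2*y + C3*y^2 + C4*exp(-y/3)


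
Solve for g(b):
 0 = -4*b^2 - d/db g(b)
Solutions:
 g(b) = C1 - 4*b^3/3


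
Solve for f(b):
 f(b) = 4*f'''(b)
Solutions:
 f(b) = C3*exp(2^(1/3)*b/2) + (C1*sin(2^(1/3)*sqrt(3)*b/4) + C2*cos(2^(1/3)*sqrt(3)*b/4))*exp(-2^(1/3)*b/4)


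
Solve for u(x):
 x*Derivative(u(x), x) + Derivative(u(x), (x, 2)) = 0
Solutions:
 u(x) = C1 + C2*erf(sqrt(2)*x/2)


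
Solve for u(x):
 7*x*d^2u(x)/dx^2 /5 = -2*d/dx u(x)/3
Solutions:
 u(x) = C1 + C2*x^(11/21)


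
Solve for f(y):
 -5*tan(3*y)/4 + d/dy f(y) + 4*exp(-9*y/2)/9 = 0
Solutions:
 f(y) = C1 + 5*log(tan(3*y)^2 + 1)/24 + 8*exp(-9*y/2)/81


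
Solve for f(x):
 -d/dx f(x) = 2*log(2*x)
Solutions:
 f(x) = C1 - 2*x*log(x) - x*log(4) + 2*x


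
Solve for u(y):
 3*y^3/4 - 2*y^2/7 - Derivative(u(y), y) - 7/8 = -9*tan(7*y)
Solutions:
 u(y) = C1 + 3*y^4/16 - 2*y^3/21 - 7*y/8 - 9*log(cos(7*y))/7


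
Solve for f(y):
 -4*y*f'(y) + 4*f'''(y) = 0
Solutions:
 f(y) = C1 + Integral(C2*airyai(y) + C3*airybi(y), y)


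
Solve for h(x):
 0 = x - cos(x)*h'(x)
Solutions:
 h(x) = C1 + Integral(x/cos(x), x)


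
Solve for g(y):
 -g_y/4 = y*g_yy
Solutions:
 g(y) = C1 + C2*y^(3/4)


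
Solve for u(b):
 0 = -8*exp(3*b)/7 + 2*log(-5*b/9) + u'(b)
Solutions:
 u(b) = C1 - 2*b*log(-b) + 2*b*(-log(5) + 1 + 2*log(3)) + 8*exp(3*b)/21


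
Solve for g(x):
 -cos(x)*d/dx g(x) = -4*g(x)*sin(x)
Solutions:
 g(x) = C1/cos(x)^4


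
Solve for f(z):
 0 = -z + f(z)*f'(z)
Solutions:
 f(z) = -sqrt(C1 + z^2)
 f(z) = sqrt(C1 + z^2)


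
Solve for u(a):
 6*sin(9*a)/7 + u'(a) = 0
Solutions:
 u(a) = C1 + 2*cos(9*a)/21


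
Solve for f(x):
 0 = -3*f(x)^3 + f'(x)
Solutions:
 f(x) = -sqrt(2)*sqrt(-1/(C1 + 3*x))/2
 f(x) = sqrt(2)*sqrt(-1/(C1 + 3*x))/2


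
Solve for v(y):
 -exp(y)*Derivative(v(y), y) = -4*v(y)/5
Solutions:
 v(y) = C1*exp(-4*exp(-y)/5)


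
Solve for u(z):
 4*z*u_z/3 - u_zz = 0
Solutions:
 u(z) = C1 + C2*erfi(sqrt(6)*z/3)


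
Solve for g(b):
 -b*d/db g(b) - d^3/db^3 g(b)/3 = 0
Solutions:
 g(b) = C1 + Integral(C2*airyai(-3^(1/3)*b) + C3*airybi(-3^(1/3)*b), b)


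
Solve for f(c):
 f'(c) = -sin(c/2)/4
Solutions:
 f(c) = C1 + cos(c/2)/2


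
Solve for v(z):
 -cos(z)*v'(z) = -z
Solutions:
 v(z) = C1 + Integral(z/cos(z), z)


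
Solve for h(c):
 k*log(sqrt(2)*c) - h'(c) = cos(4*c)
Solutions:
 h(c) = C1 + c*k*(log(c) - 1) + c*k*log(2)/2 - sin(4*c)/4


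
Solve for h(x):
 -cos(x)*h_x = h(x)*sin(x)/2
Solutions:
 h(x) = C1*sqrt(cos(x))


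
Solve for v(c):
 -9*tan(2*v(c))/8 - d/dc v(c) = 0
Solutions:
 v(c) = -asin(C1*exp(-9*c/4))/2 + pi/2
 v(c) = asin(C1*exp(-9*c/4))/2


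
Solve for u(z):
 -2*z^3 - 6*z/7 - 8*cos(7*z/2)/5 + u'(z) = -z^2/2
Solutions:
 u(z) = C1 + z^4/2 - z^3/6 + 3*z^2/7 + 16*sin(7*z/2)/35


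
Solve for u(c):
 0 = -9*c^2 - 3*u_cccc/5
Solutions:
 u(c) = C1 + C2*c + C3*c^2 + C4*c^3 - c^6/24


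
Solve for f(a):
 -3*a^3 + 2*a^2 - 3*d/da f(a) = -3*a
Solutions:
 f(a) = C1 - a^4/4 + 2*a^3/9 + a^2/2


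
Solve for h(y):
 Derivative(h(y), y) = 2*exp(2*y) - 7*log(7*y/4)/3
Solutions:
 h(y) = C1 - 7*y*log(y)/3 + y*(-3*log(7) + 2*log(14)/3 + 7/3 + 4*log(2)) + exp(2*y)


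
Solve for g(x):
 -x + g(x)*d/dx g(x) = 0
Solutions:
 g(x) = -sqrt(C1 + x^2)
 g(x) = sqrt(C1 + x^2)


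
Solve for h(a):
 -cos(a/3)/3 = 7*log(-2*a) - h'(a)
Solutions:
 h(a) = C1 + 7*a*log(-a) - 7*a + 7*a*log(2) + sin(a/3)


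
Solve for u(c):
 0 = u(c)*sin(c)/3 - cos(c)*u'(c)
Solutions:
 u(c) = C1/cos(c)^(1/3)


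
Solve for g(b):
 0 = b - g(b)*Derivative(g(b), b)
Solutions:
 g(b) = -sqrt(C1 + b^2)
 g(b) = sqrt(C1 + b^2)


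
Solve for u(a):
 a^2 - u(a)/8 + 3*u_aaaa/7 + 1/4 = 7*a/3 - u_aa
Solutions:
 u(a) = C1*exp(-sqrt(3)*a*sqrt(-14 + sqrt(238))/6) + C2*exp(sqrt(3)*a*sqrt(-14 + sqrt(238))/6) + C3*sin(sqrt(3)*a*sqrt(14 + sqrt(238))/6) + C4*cos(sqrt(3)*a*sqrt(14 + sqrt(238))/6) + 8*a^2 - 56*a/3 + 130


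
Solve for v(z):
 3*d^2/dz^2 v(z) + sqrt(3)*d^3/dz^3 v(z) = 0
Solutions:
 v(z) = C1 + C2*z + C3*exp(-sqrt(3)*z)


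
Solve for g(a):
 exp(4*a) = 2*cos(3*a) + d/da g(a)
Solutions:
 g(a) = C1 + exp(4*a)/4 - 2*sin(3*a)/3


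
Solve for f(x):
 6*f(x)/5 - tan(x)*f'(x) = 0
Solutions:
 f(x) = C1*sin(x)^(6/5)


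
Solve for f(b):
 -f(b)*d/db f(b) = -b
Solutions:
 f(b) = -sqrt(C1 + b^2)
 f(b) = sqrt(C1 + b^2)


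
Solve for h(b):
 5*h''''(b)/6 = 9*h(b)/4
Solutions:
 h(b) = C1*exp(-30^(3/4)*b/10) + C2*exp(30^(3/4)*b/10) + C3*sin(30^(3/4)*b/10) + C4*cos(30^(3/4)*b/10)


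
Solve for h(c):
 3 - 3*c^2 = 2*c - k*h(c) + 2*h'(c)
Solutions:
 h(c) = C1*exp(c*k/2) + 3*c^2/k + 2*c/k + 12*c/k^2 - 3/k + 4/k^2 + 24/k^3


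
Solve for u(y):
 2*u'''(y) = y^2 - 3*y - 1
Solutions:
 u(y) = C1 + C2*y + C3*y^2 + y^5/120 - y^4/16 - y^3/12


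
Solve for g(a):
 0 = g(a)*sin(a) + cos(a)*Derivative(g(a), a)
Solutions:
 g(a) = C1*cos(a)


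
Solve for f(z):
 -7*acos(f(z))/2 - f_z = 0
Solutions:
 Integral(1/acos(_y), (_y, f(z))) = C1 - 7*z/2


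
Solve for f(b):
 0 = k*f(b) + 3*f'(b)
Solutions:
 f(b) = C1*exp(-b*k/3)


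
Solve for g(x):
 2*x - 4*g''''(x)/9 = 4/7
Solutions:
 g(x) = C1 + C2*x + C3*x^2 + C4*x^3 + 3*x^5/80 - 3*x^4/56


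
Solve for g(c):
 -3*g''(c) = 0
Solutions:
 g(c) = C1 + C2*c


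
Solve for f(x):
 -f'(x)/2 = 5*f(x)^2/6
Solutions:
 f(x) = 3/(C1 + 5*x)


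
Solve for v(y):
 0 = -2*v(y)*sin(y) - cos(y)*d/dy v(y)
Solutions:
 v(y) = C1*cos(y)^2


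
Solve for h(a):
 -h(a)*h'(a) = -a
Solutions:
 h(a) = -sqrt(C1 + a^2)
 h(a) = sqrt(C1 + a^2)


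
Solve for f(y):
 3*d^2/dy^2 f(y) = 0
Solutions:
 f(y) = C1 + C2*y


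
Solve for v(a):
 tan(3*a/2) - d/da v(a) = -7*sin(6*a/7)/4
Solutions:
 v(a) = C1 - 2*log(cos(3*a/2))/3 - 49*cos(6*a/7)/24


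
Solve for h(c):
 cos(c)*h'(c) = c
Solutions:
 h(c) = C1 + Integral(c/cos(c), c)


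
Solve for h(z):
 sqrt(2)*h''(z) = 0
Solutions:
 h(z) = C1 + C2*z


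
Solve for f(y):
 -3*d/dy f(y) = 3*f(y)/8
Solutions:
 f(y) = C1*exp(-y/8)


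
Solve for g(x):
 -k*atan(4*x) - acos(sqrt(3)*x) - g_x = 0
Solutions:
 g(x) = C1 - k*(x*atan(4*x) - log(16*x^2 + 1)/8) - x*acos(sqrt(3)*x) + sqrt(3)*sqrt(1 - 3*x^2)/3


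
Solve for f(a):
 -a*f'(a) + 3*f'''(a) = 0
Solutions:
 f(a) = C1 + Integral(C2*airyai(3^(2/3)*a/3) + C3*airybi(3^(2/3)*a/3), a)


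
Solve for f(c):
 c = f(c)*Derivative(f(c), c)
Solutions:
 f(c) = -sqrt(C1 + c^2)
 f(c) = sqrt(C1 + c^2)


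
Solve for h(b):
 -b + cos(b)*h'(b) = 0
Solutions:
 h(b) = C1 + Integral(b/cos(b), b)


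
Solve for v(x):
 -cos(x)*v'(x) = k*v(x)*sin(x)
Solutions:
 v(x) = C1*exp(k*log(cos(x)))


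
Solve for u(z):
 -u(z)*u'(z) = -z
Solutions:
 u(z) = -sqrt(C1 + z^2)
 u(z) = sqrt(C1 + z^2)


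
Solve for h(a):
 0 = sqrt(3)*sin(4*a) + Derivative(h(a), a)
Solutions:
 h(a) = C1 + sqrt(3)*cos(4*a)/4


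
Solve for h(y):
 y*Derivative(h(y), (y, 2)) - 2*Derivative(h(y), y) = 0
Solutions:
 h(y) = C1 + C2*y^3


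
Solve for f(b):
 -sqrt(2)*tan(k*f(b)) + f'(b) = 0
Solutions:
 f(b) = Piecewise((-asin(exp(C1*k + sqrt(2)*b*k))/k + pi/k, Ne(k, 0)), (nan, True))
 f(b) = Piecewise((asin(exp(C1*k + sqrt(2)*b*k))/k, Ne(k, 0)), (nan, True))


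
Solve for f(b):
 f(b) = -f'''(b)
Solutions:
 f(b) = C3*exp(-b) + (C1*sin(sqrt(3)*b/2) + C2*cos(sqrt(3)*b/2))*exp(b/2)


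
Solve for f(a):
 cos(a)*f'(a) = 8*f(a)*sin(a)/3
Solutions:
 f(a) = C1/cos(a)^(8/3)


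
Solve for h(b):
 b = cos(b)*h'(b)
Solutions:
 h(b) = C1 + Integral(b/cos(b), b)


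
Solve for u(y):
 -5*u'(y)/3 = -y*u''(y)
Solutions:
 u(y) = C1 + C2*y^(8/3)


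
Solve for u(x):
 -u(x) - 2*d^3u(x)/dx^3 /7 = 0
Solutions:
 u(x) = C3*exp(-2^(2/3)*7^(1/3)*x/2) + (C1*sin(2^(2/3)*sqrt(3)*7^(1/3)*x/4) + C2*cos(2^(2/3)*sqrt(3)*7^(1/3)*x/4))*exp(2^(2/3)*7^(1/3)*x/4)


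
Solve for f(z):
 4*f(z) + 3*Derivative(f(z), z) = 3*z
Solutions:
 f(z) = C1*exp(-4*z/3) + 3*z/4 - 9/16


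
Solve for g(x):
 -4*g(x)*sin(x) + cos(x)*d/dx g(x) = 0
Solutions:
 g(x) = C1/cos(x)^4


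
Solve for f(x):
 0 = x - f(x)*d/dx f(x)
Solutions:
 f(x) = -sqrt(C1 + x^2)
 f(x) = sqrt(C1 + x^2)
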